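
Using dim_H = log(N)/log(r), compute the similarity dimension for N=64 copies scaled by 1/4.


For a self-similar set with N copies scaled by 1/r:
dim_H = log(N)/log(r) = log(64)/log(4)
= 4.158883/1.386294
= 3


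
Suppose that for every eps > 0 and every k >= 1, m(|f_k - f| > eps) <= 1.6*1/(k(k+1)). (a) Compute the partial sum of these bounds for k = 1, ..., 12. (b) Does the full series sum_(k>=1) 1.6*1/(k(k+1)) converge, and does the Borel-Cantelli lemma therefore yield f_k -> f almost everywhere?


Step 1: List the terms 1.6*1/(k(k+1)) for k = 1 to 12:
  k=1: 0.8
  k=2: 0.266667
  k=3: 0.133333
  k=4: 0.08
  k=5: 0.053333
  k=6: 0.038095
  k=7: 0.028571
  k=8: 0.022222
  k=9: 0.017778
  k=10: 0.014545
  k=11: 0.012121
  k=12: 0.010256
Step 2: Partial sum = 0.8 + 0.266667 + 0.133333 + 0.08 + 0.053333 + 0.038095 + 0.028571 + 0.022222 + 0.017778 + 0.014545 + 0.012121 + 0.010256
     = 1.476923
Step 3: The full series sum_(k>=1) 1.6*1/(k(k+1)) converges (telescoping series sum 1/(k(k+1)) = 1; a constant multiple of a convergent series converges).
Step 4: Fix eps > 0. Since sum_k m(|f_k - f| > eps) < infinity, the Borel-Cantelli lemma gives
        m(limsup_k {|f_k - f| > eps}) = 0, i.e. for a.e. x, |f_k(x) - f(x)| <= eps for all large k.
        Applying this with eps = 1/j for j = 1, 2, ... and intersecting the countably many full-measure sets,
        for a.e. x we get limsup_k |f_k(x) - f(x)| <= 1/j for every j, hence f_k -> f almost everywhere.
Conclusion: series converges; Borel-Cantelli yields f_k -> f a.e.


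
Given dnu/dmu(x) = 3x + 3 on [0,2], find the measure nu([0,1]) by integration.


nu(A) = integral_A (dnu/dmu) dmu = integral_0^1 (3x + 3) dx
Step 1: Antiderivative F(x) = (3/2)x^2 + 3x
Step 2: F(1) = (3/2)*1^2 + 3*1 = 1.5 + 3 = 4.5
Step 3: F(0) = (3/2)*0^2 + 3*0 = 0.0 + 0 = 0.0
Step 4: nu([0,1]) = F(1) - F(0) = 4.5 - 0.0 = 4.5


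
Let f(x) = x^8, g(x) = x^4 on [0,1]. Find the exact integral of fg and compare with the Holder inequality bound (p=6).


Step 1: Exact integral of f*g = integral(x^12, 0, 1) = 1/13
     = 0.076923
Step 2: Holder bound with p=6, q=1.2:
  ||f||_p = (integral x^48 dx)^(1/6) = (1/49)^(1/6) = 0.522758
  ||g||_q = (integral x^4.8 dx)^(1/1.2) = (1/5.8)^(1/1.2) = 0.231105
Step 3: Holder bound = ||f||_p * ||g||_q = 0.522758 * 0.231105 = 0.120812
Verification: 0.076923 <= 0.120812 (Holder holds)


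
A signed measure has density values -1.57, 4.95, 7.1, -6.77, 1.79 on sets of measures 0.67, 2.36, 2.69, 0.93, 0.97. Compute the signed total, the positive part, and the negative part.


Step 1: Compute signed measure on each set:
  Set 1: -1.57 * 0.67 = -1.0519
  Set 2: 4.95 * 2.36 = 11.682
  Set 3: 7.1 * 2.69 = 19.099
  Set 4: -6.77 * 0.93 = -6.2961
  Set 5: 1.79 * 0.97 = 1.7363
Step 2: Total signed measure = (-1.0519) + (11.682) + (19.099) + (-6.2961) + (1.7363)
     = 25.1693
Step 3: Positive part mu+(X) = sum of positive contributions = 32.5173
Step 4: Negative part mu-(X) = |sum of negative contributions| = 7.348


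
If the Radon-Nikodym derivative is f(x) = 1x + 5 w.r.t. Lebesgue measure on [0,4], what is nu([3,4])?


nu(A) = integral_A (dnu/dmu) dmu = integral_3^4 (1x + 5) dx
Step 1: Antiderivative F(x) = (1/2)x^2 + 5x
Step 2: F(4) = (1/2)*4^2 + 5*4 = 8 + 20 = 28
Step 3: F(3) = (1/2)*3^2 + 5*3 = 4.5 + 15 = 19.5
Step 4: nu([3,4]) = F(4) - F(3) = 28 - 19.5 = 8.5


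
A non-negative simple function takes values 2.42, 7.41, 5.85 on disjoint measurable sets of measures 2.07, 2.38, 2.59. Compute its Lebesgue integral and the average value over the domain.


Step 1: Integral = sum(value_i * measure_i)
= 2.42*2.07 + 7.41*2.38 + 5.85*2.59
= 5.0094 + 17.6358 + 15.1515
= 37.7967
Step 2: Total measure of domain = 2.07 + 2.38 + 2.59 = 7.04
Step 3: Average value = 37.7967 / 7.04 = 5.368849


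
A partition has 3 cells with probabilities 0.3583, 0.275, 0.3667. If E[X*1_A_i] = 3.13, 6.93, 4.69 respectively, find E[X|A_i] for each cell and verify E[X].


For each cell A_i: E[X|A_i] = E[X*1_A_i] / P(A_i)
Step 1: E[X|A_1] = 3.13 / 0.3583 = 8.735696
Step 2: E[X|A_2] = 6.93 / 0.275 = 25.2
Step 3: E[X|A_3] = 4.69 / 0.3667 = 12.789746
Verification: E[X] = sum E[X*1_A_i] = 3.13 + 6.93 + 4.69 = 14.75


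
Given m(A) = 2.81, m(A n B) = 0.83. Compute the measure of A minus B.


m(A \ B) = m(A) - m(A n B)
= 2.81 - 0.83
= 1.98


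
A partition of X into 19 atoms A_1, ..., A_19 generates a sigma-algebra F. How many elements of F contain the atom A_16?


Each element of F is a union of some subset S of the 19 atoms.
The element contains A_16 iff A_16 is in S.
So we count subsets S of {A_1,...,A_19} with A_16 in S: choose freely among the other 18 atoms.
Count = 2^(19-1) = 2^18 = 262144.


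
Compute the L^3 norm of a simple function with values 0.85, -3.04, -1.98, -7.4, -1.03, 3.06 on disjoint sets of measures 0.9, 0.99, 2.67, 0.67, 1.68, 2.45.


Step 1: Compute |f_i|^3 for each value:
  |0.85|^3 = 0.614125
  |-3.04|^3 = 28.094464
  |-1.98|^3 = 7.762392
  |-7.4|^3 = 405.224
  |-1.03|^3 = 1.092727
  |3.06|^3 = 28.652616
Step 2: Multiply by measures and sum:
  0.614125 * 0.9 = 0.552712
  28.094464 * 0.99 = 27.813519
  7.762392 * 2.67 = 20.725587
  405.224 * 0.67 = 271.50008
  1.092727 * 1.68 = 1.835781
  28.652616 * 2.45 = 70.198909
Sum = 0.552712 + 27.813519 + 20.725587 + 271.50008 + 1.835781 + 70.198909 = 392.626589
Step 3: Take the p-th root:
||f||_3 = (392.626589)^(1/3) = 7.322509


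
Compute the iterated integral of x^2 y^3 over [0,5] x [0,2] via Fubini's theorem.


By Fubini's theorem, the double integral factors as a product of single integrals:
Step 1: integral_0^5 x^2 dx = [x^3/3] from 0 to 5
     = 5^3/3 = 41.666667
Step 2: integral_0^2 y^3 dy = [y^4/4] from 0 to 2
     = 2^4/4 = 4
Step 3: Double integral = 41.666667 * 4 = 166.666667


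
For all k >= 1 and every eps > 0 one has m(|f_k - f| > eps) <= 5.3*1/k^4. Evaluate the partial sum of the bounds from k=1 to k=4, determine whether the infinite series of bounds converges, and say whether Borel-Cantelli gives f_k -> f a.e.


Step 1: List the terms 5.3*1/k^4 for k = 1 to 4:
  k=1: 5.3
  k=2: 0.33125
  k=3: 0.065432
  k=4: 0.020703
Step 2: Partial sum = 5.3 + 0.33125 + 0.065432 + 0.020703
     = 5.717385
Step 3: The full series sum_(k>=1) 5.3*1/k^4 converges (p-series with p = 4 > 1; a constant multiple of a convergent series converges).
Step 4: Fix eps > 0. Since sum_k m(|f_k - f| > eps) < infinity, the Borel-Cantelli lemma gives
        m(limsup_k {|f_k - f| > eps}) = 0, i.e. for a.e. x, |f_k(x) - f(x)| <= eps for all large k.
        Applying this with eps = 1/j for j = 1, 2, ... and intersecting the countably many full-measure sets,
        for a.e. x we get limsup_k |f_k(x) - f(x)| <= 1/j for every j, hence f_k -> f almost everywhere.
Conclusion: series converges; Borel-Cantelli yields f_k -> f a.e.


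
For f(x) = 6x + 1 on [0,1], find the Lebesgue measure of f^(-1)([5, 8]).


f^(-1)([5, 8]) = {x : 5 <= 6x + 1 <= 8}
Solving: (5 - 1)/6 <= x <= (8 - 1)/6
= [0.666667, 1.166667]
Intersecting with [0,1]: [0.666667, 1]
Measure = 1 - 0.666667 = 0.333333


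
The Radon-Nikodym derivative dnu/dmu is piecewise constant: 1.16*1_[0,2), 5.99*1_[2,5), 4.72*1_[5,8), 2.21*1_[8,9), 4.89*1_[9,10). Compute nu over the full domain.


Integrate each piece of the Radon-Nikodym derivative:
Step 1: integral_0^2 1.16 dx = 1.16*(2-0) = 1.16*2 = 2.32
Step 2: integral_2^5 5.99 dx = 5.99*(5-2) = 5.99*3 = 17.97
Step 3: integral_5^8 4.72 dx = 4.72*(8-5) = 4.72*3 = 14.16
Step 4: integral_8^9 2.21 dx = 2.21*(9-8) = 2.21*1 = 2.21
Step 5: integral_9^10 4.89 dx = 4.89*(10-9) = 4.89*1 = 4.89
Total: 2.32 + 17.97 + 14.16 + 2.21 + 4.89 = 41.55


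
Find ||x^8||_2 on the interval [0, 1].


Step 1: ||f||_2 = (integral_0^1 |x^8|^2 dx)^(1/2)
     = (integral_0^1 x^16 dx)^(1/2)
Step 2: integral_0^1 x^16 dx = [x^17/(17)] from 0 to 1 = 1^17/17
     = 1/17 = 0.058824
Step 3: ||f||_2 = (0.058824)^(1/2) = 0.242536


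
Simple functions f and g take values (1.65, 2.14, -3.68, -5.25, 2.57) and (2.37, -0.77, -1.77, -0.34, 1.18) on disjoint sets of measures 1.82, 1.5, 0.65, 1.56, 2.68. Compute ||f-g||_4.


Step 1: Compute differences f_i - g_i:
  1.65 - 2.37 = -0.72
  2.14 - -0.77 = 2.91
  -3.68 - -1.77 = -1.91
  -5.25 - -0.34 = -4.91
  2.57 - 1.18 = 1.39
Step 2: Compute |diff|^4 * measure for each set:
  |-0.72|^4 * 1.82 = 0.268739 * 1.82 = 0.489104
  |2.91|^4 * 1.5 = 71.708718 * 1.5 = 107.563076
  |-1.91|^4 * 0.65 = 13.308634 * 0.65 = 8.650612
  |-4.91|^4 * 1.56 = 581.200486 * 1.56 = 906.672758
  |1.39|^4 * 2.68 = 3.73301 * 2.68 = 10.004468
Step 3: Sum = 1033.380018
Step 4: ||f-g||_4 = (1033.380018)^(1/4) = 5.669764


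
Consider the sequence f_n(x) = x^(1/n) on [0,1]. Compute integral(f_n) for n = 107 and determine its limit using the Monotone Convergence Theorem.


At n = 107: f_107(x) = x^(1/107).
Step 1: integral(x^(1/107), 0, 1) = [x^(1/107+1) / (1/107+1)] from 0 to 1
     = 1 / (1/107 + 1) = 1 / ((107+1)/107) = 107/(107+1)
     = 107/108 = 0.990741
Step 2: As n -> infinity, f_n(x) = x^(1/n) -> 1 for x in (0,1], and f_n is increasing in n.
By MCT, lim_n integral(f_n) = integral(lim_n f_n) = integral(1, 0, 1) = 1.
Step 3: Verify convergence: 107/108 = 0.990741 -> 1


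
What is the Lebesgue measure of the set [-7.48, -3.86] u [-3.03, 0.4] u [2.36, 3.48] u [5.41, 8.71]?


For pairwise disjoint intervals, m(union) = sum of lengths.
= (-3.86 - -7.48) + (0.4 - -3.03) + (3.48 - 2.36) + (8.71 - 5.41)
= 3.62 + 3.43 + 1.12 + 3.3
= 11.47


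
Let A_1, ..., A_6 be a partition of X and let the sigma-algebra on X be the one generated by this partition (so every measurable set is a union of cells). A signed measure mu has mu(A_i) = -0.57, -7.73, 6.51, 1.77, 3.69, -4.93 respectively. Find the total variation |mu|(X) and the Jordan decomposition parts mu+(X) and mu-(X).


Step 1: Every measurable set is a union of atoms (the cells / points), so a Hahn decomposition is
  obtained by grouping atoms by sign: P = union of atoms with mu > 0, N = union of the remaining atoms.
  Atoms in P (indices): 3, 4, 5;  atoms in N (indices): 1, 2, 6
  Positive values: 6.51, 1.77, 3.69
  Negative values: -0.57, -7.73, -4.93
Step 2: mu+(X) = mu(P) = sum of positive atom values = 11.97
Step 3: mu-(X) = -mu(N) = sum of |negative atom values| = 13.23
Step 4: |mu|(X) = mu+(X) + mu-(X) = 11.97 + 13.23 = 25.2


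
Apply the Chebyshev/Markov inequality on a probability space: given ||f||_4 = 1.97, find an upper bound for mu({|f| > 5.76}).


Chebyshev/Markov inequality: mu(|f| > eps) <= (||f||_p / eps)^p
Step 1: ||f||_4 / eps = 1.97 / 5.76 = 0.342014
Step 2: Raise to power p = 4:
  (0.342014)^4 = 0.013683
Step 3: Therefore mu(|f| > 5.76) <= 0.013683


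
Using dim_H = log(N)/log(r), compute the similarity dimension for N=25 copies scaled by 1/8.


For a self-similar set with N copies scaled by 1/r:
dim_H = log(N)/log(r) = log(25)/log(8)
= 3.218876/2.079442
= 1.547952


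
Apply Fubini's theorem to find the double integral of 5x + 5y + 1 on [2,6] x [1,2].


By Fubini, integrate in x first, then y.
Step 1: Fix y, integrate over x in [2,6]:
  integral(5x + 5y + 1, x=2..6)
  = 5*(6^2 - 2^2)/2 + (5y + 1)*(6 - 2)
  = 80 + (5y + 1)*4
  = 80 + 20y + 4
  = 84 + 20y
Step 2: Integrate over y in [1,2]:
  integral(84 + 20y, y=1..2)
  = 84*1 + 20*(2^2 - 1^2)/2
  = 84 + 30
  = 114


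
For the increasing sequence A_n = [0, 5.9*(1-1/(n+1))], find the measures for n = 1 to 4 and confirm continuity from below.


By continuity of measure from below: if A_n increases to A, then m(A_n) -> m(A).
Here A = [0, 5.9], so m(A) = 5.9
Step 1: a_1 = 5.9*(1 - 1/2) = 2.95, m(A_1) = 2.95
Step 2: a_2 = 5.9*(1 - 1/3) = 3.9333, m(A_2) = 3.9333
Step 3: a_3 = 5.9*(1 - 1/4) = 4.425, m(A_3) = 4.425
Step 4: a_4 = 5.9*(1 - 1/5) = 4.72, m(A_4) = 4.72
Limit: m(A_n) -> m([0,5.9]) = 5.9


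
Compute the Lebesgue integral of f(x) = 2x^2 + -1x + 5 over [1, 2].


The Lebesgue integral of a Riemann-integrable function agrees with the Riemann integral.
Antiderivative F(x) = (2/3)x^3 + (-1/2)x^2 + 5x
F(2) = (2/3)*2^3 + (-1/2)*2^2 + 5*2
     = (2/3)*8 + (-1/2)*4 + 5*2
     = 5.333333 + -2 + 10
     = 13.333333
F(1) = 5.166667
Integral = F(2) - F(1) = 13.333333 - 5.166667 = 8.166667


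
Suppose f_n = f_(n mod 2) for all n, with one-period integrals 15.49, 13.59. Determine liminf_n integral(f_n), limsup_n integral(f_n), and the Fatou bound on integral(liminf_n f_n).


The sequence (integral(f_n)) is periodic with period 2, repeating the values 15.49, 13.59 indefinitely.
Step 1: For a periodic sequence, every tail (a_m, a_(m+1), ...) contains all 2 period values infinitely often.
Step 2: Hence inf of every tail = min of the period values = min(15.49, 13.59) = 13.59.
        liminf_n integral(f_n) = sup over m of (inf of tail from m) = 13.59.
Step 3: Similarly sup of every tail = max of the period values = 15.49.
        limsup_n integral(f_n) = 15.49.
Step 4: Fatou's lemma: integral(liminf_n f_n) <= liminf_n integral(f_n) = 13.59.
        So the integral of the pointwise liminf is at most 13.59.


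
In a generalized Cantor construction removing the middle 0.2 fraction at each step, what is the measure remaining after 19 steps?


Step 1: At each step, fraction remaining = 1 - 0.2 = 0.8
Step 2: After 19 steps, measure = (0.8)^19
Result = 0.014412


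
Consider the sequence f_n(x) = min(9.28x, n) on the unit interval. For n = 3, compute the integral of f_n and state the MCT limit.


f(x) = 9.28x on [0,1]; f_n(x) = min(9.28x, n). At n = 3:
Step 1: f(x) reaches 3 at x = 3/9.28 = 0.323276
Step 2: integral(f_3) = integral(9.28x, 0, 0.323276) + integral(3, 0.323276, 1)
       = 9.28*0.323276^2/2 + 3*(1 - 0.323276)
       = 0.484914 + 2.030172
       = 2.515086
Step 3: As n -> infinity, f_n increases to f, so by MCT integral(f_n) -> integral(f) = 9.28/2 = 4.64.
Convergence: integral(f_3) = 2.515086 -> 4.64 as n -> infinity


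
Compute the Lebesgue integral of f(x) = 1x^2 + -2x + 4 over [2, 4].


The Lebesgue integral of a Riemann-integrable function agrees with the Riemann integral.
Antiderivative F(x) = (1/3)x^3 + (-2/2)x^2 + 4x
F(4) = (1/3)*4^3 + (-2/2)*4^2 + 4*4
     = (1/3)*64 + (-2/2)*16 + 4*4
     = 21.333333 + -16 + 16
     = 21.333333
F(2) = 6.666667
Integral = F(4) - F(2) = 21.333333 - 6.666667 = 14.666667


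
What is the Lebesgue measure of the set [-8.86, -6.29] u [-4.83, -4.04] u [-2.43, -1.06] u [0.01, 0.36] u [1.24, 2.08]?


For pairwise disjoint intervals, m(union) = sum of lengths.
= (-6.29 - -8.86) + (-4.04 - -4.83) + (-1.06 - -2.43) + (0.36 - 0.01) + (2.08 - 1.24)
= 2.57 + 0.79 + 1.37 + 0.35 + 0.84
= 5.92


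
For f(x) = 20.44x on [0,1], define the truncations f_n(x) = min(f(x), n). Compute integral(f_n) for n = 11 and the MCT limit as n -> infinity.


f(x) = 20.44x on [0,1]; f_n(x) = min(20.44x, n). At n = 11:
Step 1: f(x) reaches 11 at x = 11/20.44 = 0.53816
Step 2: integral(f_11) = integral(20.44x, 0, 0.53816) + integral(11, 0.53816, 1)
       = 20.44*0.53816^2/2 + 11*(1 - 0.53816)
       = 2.959883 + 5.080235
       = 8.040117
Step 3: As n -> infinity, f_n increases to f, so by MCT integral(f_n) -> integral(f) = 20.44/2 = 10.22.
Convergence: integral(f_11) = 8.040117 -> 10.22 as n -> infinity


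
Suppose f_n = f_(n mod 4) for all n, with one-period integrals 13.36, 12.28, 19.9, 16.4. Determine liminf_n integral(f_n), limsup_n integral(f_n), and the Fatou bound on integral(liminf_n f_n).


The sequence (integral(f_n)) is periodic with period 4, repeating the values 13.36, 12.28, 19.9, 16.4 indefinitely.
Step 1: For a periodic sequence, every tail (a_m, a_(m+1), ...) contains all 4 period values infinitely often.
Step 2: Hence inf of every tail = min of the period values = min(13.36, 12.28, 19.9, 16.4) = 12.28.
        liminf_n integral(f_n) = sup over m of (inf of tail from m) = 12.28.
Step 3: Similarly sup of every tail = max of the period values = 19.9.
        limsup_n integral(f_n) = 19.9.
Step 4: Fatou's lemma: integral(liminf_n f_n) <= liminf_n integral(f_n) = 12.28.
        So the integral of the pointwise liminf is at most 12.28.


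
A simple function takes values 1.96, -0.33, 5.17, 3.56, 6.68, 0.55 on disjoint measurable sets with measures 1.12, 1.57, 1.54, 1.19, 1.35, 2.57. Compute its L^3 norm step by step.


Step 1: Compute |f_i|^3 for each value:
  |1.96|^3 = 7.529536
  |-0.33|^3 = 0.035937
  |5.17|^3 = 138.188413
  |3.56|^3 = 45.118016
  |6.68|^3 = 298.077632
  |0.55|^3 = 0.166375
Step 2: Multiply by measures and sum:
  7.529536 * 1.12 = 8.43308
  0.035937 * 1.57 = 0.056421
  138.188413 * 1.54 = 212.810156
  45.118016 * 1.19 = 53.690439
  298.077632 * 1.35 = 402.404803
  0.166375 * 2.57 = 0.427584
Sum = 8.43308 + 0.056421 + 212.810156 + 53.690439 + 402.404803 + 0.427584 = 677.822483
Step 3: Take the p-th root:
||f||_3 = (677.822483)^(1/3) = 8.784263


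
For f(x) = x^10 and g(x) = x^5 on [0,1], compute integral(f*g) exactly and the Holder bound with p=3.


Step 1: Exact integral of f*g = integral(x^15, 0, 1) = 1/16
     = 0.0625
Step 2: Holder bound with p=3, q=1.5:
  ||f||_p = (integral x^30 dx)^(1/3) = (1/31)^(1/3) = 0.318331
  ||g||_q = (integral x^7.5 dx)^(1/1.5) = (1/8.5)^(1/1.5) = 0.240097
Step 3: Holder bound = ||f||_p * ||g||_q = 0.318331 * 0.240097 = 0.076431
Verification: 0.0625 <= 0.076431 (Holder holds)


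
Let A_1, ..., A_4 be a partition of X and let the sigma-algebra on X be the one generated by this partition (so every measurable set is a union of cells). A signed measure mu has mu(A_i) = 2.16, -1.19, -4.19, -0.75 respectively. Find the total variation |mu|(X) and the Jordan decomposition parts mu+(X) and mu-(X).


Step 1: Every measurable set is a union of atoms (the cells / points), so a Hahn decomposition is
  obtained by grouping atoms by sign: P = union of atoms with mu > 0, N = union of the remaining atoms.
  Atoms in P (indices): 1;  atoms in N (indices): 2, 3, 4
  Positive values: 2.16
  Negative values: -1.19, -4.19, -0.75
Step 2: mu+(X) = mu(P) = sum of positive atom values = 2.16
Step 3: mu-(X) = -mu(N) = sum of |negative atom values| = 6.13
Step 4: |mu|(X) = mu+(X) + mu-(X) = 2.16 + 6.13 = 8.29


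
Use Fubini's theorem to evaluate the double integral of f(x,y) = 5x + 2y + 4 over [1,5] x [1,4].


By Fubini, integrate in x first, then y.
Step 1: Fix y, integrate over x in [1,5]:
  integral(5x + 2y + 4, x=1..5)
  = 5*(5^2 - 1^2)/2 + (2y + 4)*(5 - 1)
  = 60 + (2y + 4)*4
  = 60 + 8y + 16
  = 76 + 8y
Step 2: Integrate over y in [1,4]:
  integral(76 + 8y, y=1..4)
  = 76*3 + 8*(4^2 - 1^2)/2
  = 228 + 60
  = 288


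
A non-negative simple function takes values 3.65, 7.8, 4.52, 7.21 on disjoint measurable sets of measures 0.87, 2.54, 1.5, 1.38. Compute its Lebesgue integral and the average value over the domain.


Step 1: Integral = sum(value_i * measure_i)
= 3.65*0.87 + 7.8*2.54 + 4.52*1.5 + 7.21*1.38
= 3.1755 + 19.812 + 6.78 + 9.9498
= 39.7173
Step 2: Total measure of domain = 0.87 + 2.54 + 1.5 + 1.38 = 6.29
Step 3: Average value = 39.7173 / 6.29 = 6.314356


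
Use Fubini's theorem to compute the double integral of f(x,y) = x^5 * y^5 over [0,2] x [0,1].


By Fubini's theorem, the double integral factors as a product of single integrals:
Step 1: integral_0^2 x^5 dx = [x^6/6] from 0 to 2
     = 2^6/6 = 10.666667
Step 2: integral_0^1 y^5 dy = [y^6/6] from 0 to 1
     = 1^6/6 = 0.166667
Step 3: Double integral = 10.666667 * 0.166667 = 1.777778


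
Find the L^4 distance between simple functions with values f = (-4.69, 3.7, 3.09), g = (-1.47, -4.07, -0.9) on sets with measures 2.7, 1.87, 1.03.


Step 1: Compute differences f_i - g_i:
  -4.69 - -1.47 = -3.22
  3.7 - -4.07 = 7.77
  3.09 - -0.9 = 3.99
Step 2: Compute |diff|^4 * measure for each set:
  |-3.22|^4 * 2.7 = 107.503719 * 2.7 = 290.26004
  |7.77|^4 * 1.87 = 3644.887054 * 1.87 = 6815.938792
  |3.99|^4 * 1.03 = 253.449584 * 1.03 = 261.053072
Step 3: Sum = 7367.251903
Step 4: ||f-g||_4 = (7367.251903)^(1/4) = 9.264594


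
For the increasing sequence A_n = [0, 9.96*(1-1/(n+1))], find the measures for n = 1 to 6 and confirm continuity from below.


By continuity of measure from below: if A_n increases to A, then m(A_n) -> m(A).
Here A = [0, 9.96], so m(A) = 9.96
Step 1: a_1 = 9.96*(1 - 1/2) = 4.98, m(A_1) = 4.98
Step 2: a_2 = 9.96*(1 - 1/3) = 6.64, m(A_2) = 6.64
Step 3: a_3 = 9.96*(1 - 1/4) = 7.47, m(A_3) = 7.47
Step 4: a_4 = 9.96*(1 - 1/5) = 7.968, m(A_4) = 7.968
Step 5: a_5 = 9.96*(1 - 1/6) = 8.3, m(A_5) = 8.3
Step 6: a_6 = 9.96*(1 - 1/7) = 8.5371, m(A_6) = 8.5371
Limit: m(A_n) -> m([0,9.96]) = 9.96


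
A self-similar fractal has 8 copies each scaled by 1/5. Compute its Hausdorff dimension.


For a self-similar set with N copies scaled by 1/r:
dim_H = log(N)/log(r) = log(8)/log(5)
= 2.079442/1.609438
= 1.29203


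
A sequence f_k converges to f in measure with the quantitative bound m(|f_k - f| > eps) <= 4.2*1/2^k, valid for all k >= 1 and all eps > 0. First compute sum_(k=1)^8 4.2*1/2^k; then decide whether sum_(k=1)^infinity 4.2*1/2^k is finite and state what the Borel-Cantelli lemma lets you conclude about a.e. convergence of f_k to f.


Step 1: List the terms 4.2*1/2^k for k = 1 to 8:
  k=1: 2.1
  k=2: 1.05
  k=3: 0.525
  k=4: 0.2625
  k=5: 0.13125
  k=6: 0.065625
  k=7: 0.032813
  k=8: 0.016406
Step 2: Partial sum = 2.1 + 1.05 + 0.525 + 0.2625 + 0.13125 + 0.065625 + 0.032813 + 0.016406
     = 4.183594
Step 3: The full series sum_(k>=1) 4.2*1/2^k converges (geometric series with ratio 1/2 < 1; a constant multiple of a convergent series converges).
Step 4: Fix eps > 0. Since sum_k m(|f_k - f| > eps) < infinity, the Borel-Cantelli lemma gives
        m(limsup_k {|f_k - f| > eps}) = 0, i.e. for a.e. x, |f_k(x) - f(x)| <= eps for all large k.
        Applying this with eps = 1/j for j = 1, 2, ... and intersecting the countably many full-measure sets,
        for a.e. x we get limsup_k |f_k(x) - f(x)| <= 1/j for every j, hence f_k -> f almost everywhere.
Conclusion: series converges; Borel-Cantelli yields f_k -> f a.e.


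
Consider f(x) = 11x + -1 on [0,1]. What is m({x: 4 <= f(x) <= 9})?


f^(-1)([4, 9]) = {x : 4 <= 11x + -1 <= 9}
Solving: (4 - -1)/11 <= x <= (9 - -1)/11
= [0.454545, 0.909091]
Intersecting with [0,1]: [0.454545, 0.909091]
Measure = 0.909091 - 0.454545 = 0.454545


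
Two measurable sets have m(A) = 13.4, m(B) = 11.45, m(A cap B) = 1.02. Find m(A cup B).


By inclusion-exclusion: m(A u B) = m(A) + m(B) - m(A n B)
= 13.4 + 11.45 - 1.02
= 23.83


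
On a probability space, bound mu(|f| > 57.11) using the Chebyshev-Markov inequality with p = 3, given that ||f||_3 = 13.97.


Chebyshev/Markov inequality: mu(|f| > eps) <= (||f||_p / eps)^p
Step 1: ||f||_3 / eps = 13.97 / 57.11 = 0.244616
Step 2: Raise to power p = 3:
  (0.244616)^3 = 0.014637
Step 3: Therefore mu(|f| > 57.11) <= 0.014637


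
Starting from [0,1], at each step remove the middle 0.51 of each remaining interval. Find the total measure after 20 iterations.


Step 1: At each step, fraction remaining = 1 - 0.51 = 0.49
Step 2: After 20 steps, measure = (0.49)^20
Result = 6.366806e-07


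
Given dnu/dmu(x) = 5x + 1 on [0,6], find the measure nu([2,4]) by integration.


nu(A) = integral_A (dnu/dmu) dmu = integral_2^4 (5x + 1) dx
Step 1: Antiderivative F(x) = (5/2)x^2 + 1x
Step 2: F(4) = (5/2)*4^2 + 1*4 = 40 + 4 = 44
Step 3: F(2) = (5/2)*2^2 + 1*2 = 10 + 2 = 12
Step 4: nu([2,4]) = F(4) - F(2) = 44 - 12 = 32


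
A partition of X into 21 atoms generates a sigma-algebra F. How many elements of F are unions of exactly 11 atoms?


Each element of F is a union of some subset of the 21 atoms.
Elements that are unions of exactly 11 atoms correspond to 11-element subsets of the 21 atoms.
Count = C(21, 11) = 21! / (11! * 10!) = 352716.


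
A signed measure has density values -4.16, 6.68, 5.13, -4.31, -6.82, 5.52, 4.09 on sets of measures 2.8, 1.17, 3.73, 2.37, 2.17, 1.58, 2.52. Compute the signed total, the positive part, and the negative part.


Step 1: Compute signed measure on each set:
  Set 1: -4.16 * 2.8 = -11.648
  Set 2: 6.68 * 1.17 = 7.8156
  Set 3: 5.13 * 3.73 = 19.1349
  Set 4: -4.31 * 2.37 = -10.2147
  Set 5: -6.82 * 2.17 = -14.7994
  Set 6: 5.52 * 1.58 = 8.7216
  Set 7: 4.09 * 2.52 = 10.3068
Step 2: Total signed measure = (-11.648) + (7.8156) + (19.1349) + (-10.2147) + (-14.7994) + (8.7216) + (10.3068)
     = 9.3168
Step 3: Positive part mu+(X) = sum of positive contributions = 45.9789
Step 4: Negative part mu-(X) = |sum of negative contributions| = 36.6621


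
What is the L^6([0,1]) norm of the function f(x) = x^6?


Step 1: ||f||_6 = (integral_0^1 |x^6|^6 dx)^(1/6)
     = (integral_0^1 x^36 dx)^(1/6)
Step 2: integral_0^1 x^36 dx = [x^37/(37)] from 0 to 1 = 1^37/37
     = 1/37 = 0.027027
Step 3: ||f||_6 = (0.027027)^(1/6) = 0.547814


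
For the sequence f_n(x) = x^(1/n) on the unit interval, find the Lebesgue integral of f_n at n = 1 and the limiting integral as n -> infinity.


At n = 1: f_1(x) = x^(1/1).
Step 1: integral(x^(1/1), 0, 1) = [x^(1/1+1) / (1/1+1)] from 0 to 1
     = 1 / (1/1 + 1) = 1 / ((1+1)/1) = 1/(1+1)
     = 1/2 = 0.5
Step 2: As n -> infinity, f_n(x) = x^(1/n) -> 1 for x in (0,1], and f_n is increasing in n.
By MCT, lim_n integral(f_n) = integral(lim_n f_n) = integral(1, 0, 1) = 1.
Step 3: Verify convergence: 1/2 = 0.5 -> 1


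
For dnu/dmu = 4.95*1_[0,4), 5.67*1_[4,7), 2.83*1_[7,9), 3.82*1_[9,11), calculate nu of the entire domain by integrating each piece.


Integrate each piece of the Radon-Nikodym derivative:
Step 1: integral_0^4 4.95 dx = 4.95*(4-0) = 4.95*4 = 19.8
Step 2: integral_4^7 5.67 dx = 5.67*(7-4) = 5.67*3 = 17.01
Step 3: integral_7^9 2.83 dx = 2.83*(9-7) = 2.83*2 = 5.66
Step 4: integral_9^11 3.82 dx = 3.82*(11-9) = 3.82*2 = 7.64
Total: 19.8 + 17.01 + 5.66 + 7.64 = 50.11


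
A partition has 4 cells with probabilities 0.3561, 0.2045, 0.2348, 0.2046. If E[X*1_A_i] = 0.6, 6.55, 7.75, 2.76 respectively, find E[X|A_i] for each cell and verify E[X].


For each cell A_i: E[X|A_i] = E[X*1_A_i] / P(A_i)
Step 1: E[X|A_1] = 0.6 / 0.3561 = 1.68492
Step 2: E[X|A_2] = 6.55 / 0.2045 = 32.02934
Step 3: E[X|A_3] = 7.75 / 0.2348 = 33.006814
Step 4: E[X|A_4] = 2.76 / 0.2046 = 13.489736
Verification: E[X] = sum E[X*1_A_i] = 0.6 + 6.55 + 7.75 + 2.76 = 17.66


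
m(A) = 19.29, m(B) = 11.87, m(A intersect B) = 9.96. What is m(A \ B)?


m(A \ B) = m(A) - m(A n B)
= 19.29 - 9.96
= 9.33


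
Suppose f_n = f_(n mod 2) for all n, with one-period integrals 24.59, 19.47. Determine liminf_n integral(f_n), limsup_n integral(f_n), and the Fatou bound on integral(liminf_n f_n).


The sequence (integral(f_n)) is periodic with period 2, repeating the values 24.59, 19.47 indefinitely.
Step 1: For a periodic sequence, every tail (a_m, a_(m+1), ...) contains all 2 period values infinitely often.
Step 2: Hence inf of every tail = min of the period values = min(24.59, 19.47) = 19.47.
        liminf_n integral(f_n) = sup over m of (inf of tail from m) = 19.47.
Step 3: Similarly sup of every tail = max of the period values = 24.59.
        limsup_n integral(f_n) = 24.59.
Step 4: Fatou's lemma: integral(liminf_n f_n) <= liminf_n integral(f_n) = 19.47.
        So the integral of the pointwise liminf is at most 19.47.


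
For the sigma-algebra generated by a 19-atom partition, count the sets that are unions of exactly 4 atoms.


Each element of F is a union of some subset of the 19 atoms.
Elements that are unions of exactly 4 atoms correspond to 4-element subsets of the 19 atoms.
Count = C(19, 4) = 19! / (4! * 15!) = 3876.


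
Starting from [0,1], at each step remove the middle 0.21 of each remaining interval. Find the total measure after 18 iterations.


Step 1: At each step, fraction remaining = 1 - 0.21 = 0.79
Step 2: After 18 steps, measure = (0.79)^18
Result = 0.014364


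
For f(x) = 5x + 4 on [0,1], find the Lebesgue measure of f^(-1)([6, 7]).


f^(-1)([6, 7]) = {x : 6 <= 5x + 4 <= 7}
Solving: (6 - 4)/5 <= x <= (7 - 4)/5
= [0.4, 0.6]
Intersecting with [0,1]: [0.4, 0.6]
Measure = 0.6 - 0.4 = 0.2


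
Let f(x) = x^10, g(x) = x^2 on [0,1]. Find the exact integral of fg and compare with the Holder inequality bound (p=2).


Step 1: Exact integral of f*g = integral(x^12, 0, 1) = 1/13
     = 0.076923
Step 2: Holder bound with p=2, q=2:
  ||f||_p = (integral x^20 dx)^(1/2) = (1/21)^(1/2) = 0.218218
  ||g||_q = (integral x^4 dx)^(1/2) = (1/5)^(1/2) = 0.447214
Step 3: Holder bound = ||f||_p * ||g||_q = 0.218218 * 0.447214 = 0.09759
Verification: 0.076923 <= 0.09759 (Holder holds)


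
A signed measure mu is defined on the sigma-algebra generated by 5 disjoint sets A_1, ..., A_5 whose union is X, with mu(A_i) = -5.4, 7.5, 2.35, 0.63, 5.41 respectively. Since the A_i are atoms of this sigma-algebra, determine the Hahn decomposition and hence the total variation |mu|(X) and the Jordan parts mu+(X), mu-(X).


Step 1: Every measurable set is a union of atoms (the cells / points), so a Hahn decomposition is
  obtained by grouping atoms by sign: P = union of atoms with mu > 0, N = union of the remaining atoms.
  Atoms in P (indices): 2, 3, 4, 5;  atoms in N (indices): 1
  Positive values: 7.5, 2.35, 0.63, 5.41
  Negative values: -5.4
Step 2: mu+(X) = mu(P) = sum of positive atom values = 15.89
Step 3: mu-(X) = -mu(N) = sum of |negative atom values| = 5.4
Step 4: |mu|(X) = mu+(X) + mu-(X) = 15.89 + 5.4 = 21.29


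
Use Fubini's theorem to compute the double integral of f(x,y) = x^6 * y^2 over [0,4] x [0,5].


By Fubini's theorem, the double integral factors as a product of single integrals:
Step 1: integral_0^4 x^6 dx = [x^7/7] from 0 to 4
     = 4^7/7 = 2340.571429
Step 2: integral_0^5 y^2 dy = [y^3/3] from 0 to 5
     = 5^3/3 = 41.666667
Step 3: Double integral = 2340.571429 * 41.666667 = 97523.809524


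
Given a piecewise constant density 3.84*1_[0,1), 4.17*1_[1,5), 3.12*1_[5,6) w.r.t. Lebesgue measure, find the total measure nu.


Integrate each piece of the Radon-Nikodym derivative:
Step 1: integral_0^1 3.84 dx = 3.84*(1-0) = 3.84*1 = 3.84
Step 2: integral_1^5 4.17 dx = 4.17*(5-1) = 4.17*4 = 16.68
Step 3: integral_5^6 3.12 dx = 3.12*(6-5) = 3.12*1 = 3.12
Total: 3.84 + 16.68 + 3.12 = 23.64


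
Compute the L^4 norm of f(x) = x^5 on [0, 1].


Step 1: ||f||_4 = (integral_0^1 |x^5|^4 dx)^(1/4)
     = (integral_0^1 x^20 dx)^(1/4)
Step 2: integral_0^1 x^20 dx = [x^21/(21)] from 0 to 1 = 1^21/21
     = 1/21 = 0.047619
Step 3: ||f||_4 = (0.047619)^(1/4) = 0.467138


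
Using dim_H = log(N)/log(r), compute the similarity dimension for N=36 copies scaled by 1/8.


For a self-similar set with N copies scaled by 1/r:
dim_H = log(N)/log(r) = log(36)/log(8)
= 3.583519/2.079442
= 1.723308


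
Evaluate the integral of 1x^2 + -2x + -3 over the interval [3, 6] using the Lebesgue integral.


The Lebesgue integral of a Riemann-integrable function agrees with the Riemann integral.
Antiderivative F(x) = (1/3)x^3 + (-2/2)x^2 + -3x
F(6) = (1/3)*6^3 + (-2/2)*6^2 + -3*6
     = (1/3)*216 + (-2/2)*36 + -3*6
     = 72 + -36 + -18
     = 18
F(3) = -9
Integral = F(6) - F(3) = 18 - -9 = 27


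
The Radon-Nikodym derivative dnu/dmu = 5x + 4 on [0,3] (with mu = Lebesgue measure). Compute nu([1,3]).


nu(A) = integral_A (dnu/dmu) dmu = integral_1^3 (5x + 4) dx
Step 1: Antiderivative F(x) = (5/2)x^2 + 4x
Step 2: F(3) = (5/2)*3^2 + 4*3 = 22.5 + 12 = 34.5
Step 3: F(1) = (5/2)*1^2 + 4*1 = 2.5 + 4 = 6.5
Step 4: nu([1,3]) = F(3) - F(1) = 34.5 - 6.5 = 28


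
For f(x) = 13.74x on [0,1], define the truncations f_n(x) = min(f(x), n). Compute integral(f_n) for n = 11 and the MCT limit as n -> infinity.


f(x) = 13.74x on [0,1]; f_n(x) = min(13.74x, n). At n = 11:
Step 1: f(x) reaches 11 at x = 11/13.74 = 0.800582
Step 2: integral(f_11) = integral(13.74x, 0, 0.800582) + integral(11, 0.800582, 1)
       = 13.74*0.800582^2/2 + 11*(1 - 0.800582)
       = 4.403202 + 2.193595
       = 6.596798
Step 3: As n -> infinity, f_n increases to f, so by MCT integral(f_n) -> integral(f) = 13.74/2 = 6.87.
Convergence: integral(f_11) = 6.596798 -> 6.87 as n -> infinity


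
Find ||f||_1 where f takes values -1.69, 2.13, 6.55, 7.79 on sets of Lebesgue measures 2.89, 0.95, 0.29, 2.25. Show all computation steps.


Step 1: Compute |f_i|^1 for each value:
  |-1.69|^1 = 1.69
  |2.13|^1 = 2.13
  |6.55|^1 = 6.55
  |7.79|^1 = 7.79
Step 2: Multiply by measures and sum:
  1.69 * 2.89 = 4.8841
  2.13 * 0.95 = 2.0235
  6.55 * 0.29 = 1.8995
  7.79 * 2.25 = 17.5275
Sum = 4.8841 + 2.0235 + 1.8995 + 17.5275 = 26.3346
Step 3: Take the p-th root:
||f||_1 = (26.3346)^(1/1) = 26.3346


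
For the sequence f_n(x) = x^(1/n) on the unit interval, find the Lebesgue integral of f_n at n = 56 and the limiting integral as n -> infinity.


At n = 56: f_56(x) = x^(1/56).
Step 1: integral(x^(1/56), 0, 1) = [x^(1/56+1) / (1/56+1)] from 0 to 1
     = 1 / (1/56 + 1) = 1 / ((56+1)/56) = 56/(56+1)
     = 56/57 = 0.982456
Step 2: As n -> infinity, f_n(x) = x^(1/n) -> 1 for x in (0,1], and f_n is increasing in n.
By MCT, lim_n integral(f_n) = integral(lim_n f_n) = integral(1, 0, 1) = 1.
Step 3: Verify convergence: 56/57 = 0.982456 -> 1


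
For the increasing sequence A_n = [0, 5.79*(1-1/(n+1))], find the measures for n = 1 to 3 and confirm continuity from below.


By continuity of measure from below: if A_n increases to A, then m(A_n) -> m(A).
Here A = [0, 5.79], so m(A) = 5.79
Step 1: a_1 = 5.79*(1 - 1/2) = 2.895, m(A_1) = 2.895
Step 2: a_2 = 5.79*(1 - 1/3) = 3.86, m(A_2) = 3.86
Step 3: a_3 = 5.79*(1 - 1/4) = 4.3425, m(A_3) = 4.3425
Limit: m(A_n) -> m([0,5.79]) = 5.79


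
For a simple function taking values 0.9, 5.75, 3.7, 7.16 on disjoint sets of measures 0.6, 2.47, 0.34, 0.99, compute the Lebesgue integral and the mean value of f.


Step 1: Integral = sum(value_i * measure_i)
= 0.9*0.6 + 5.75*2.47 + 3.7*0.34 + 7.16*0.99
= 0.54 + 14.2025 + 1.258 + 7.0884
= 23.0889
Step 2: Total measure of domain = 0.6 + 2.47 + 0.34 + 0.99 = 4.4
Step 3: Average value = 23.0889 / 4.4 = 5.247477


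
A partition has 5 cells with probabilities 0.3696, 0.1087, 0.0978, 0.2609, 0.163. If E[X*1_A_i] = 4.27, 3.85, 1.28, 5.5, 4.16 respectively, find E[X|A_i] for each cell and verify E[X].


For each cell A_i: E[X|A_i] = E[X*1_A_i] / P(A_i)
Step 1: E[X|A_1] = 4.27 / 0.3696 = 11.55303
Step 2: E[X|A_2] = 3.85 / 0.1087 = 35.418583
Step 3: E[X|A_3] = 1.28 / 0.0978 = 13.087935
Step 4: E[X|A_4] = 5.5 / 0.2609 = 21.080874
Step 5: E[X|A_5] = 4.16 / 0.163 = 25.521472
Verification: E[X] = sum E[X*1_A_i] = 4.27 + 3.85 + 1.28 + 5.5 + 4.16 = 19.06


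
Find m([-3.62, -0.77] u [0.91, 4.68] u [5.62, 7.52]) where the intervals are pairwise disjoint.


For pairwise disjoint intervals, m(union) = sum of lengths.
= (-0.77 - -3.62) + (4.68 - 0.91) + (7.52 - 5.62)
= 2.85 + 3.77 + 1.9
= 8.52


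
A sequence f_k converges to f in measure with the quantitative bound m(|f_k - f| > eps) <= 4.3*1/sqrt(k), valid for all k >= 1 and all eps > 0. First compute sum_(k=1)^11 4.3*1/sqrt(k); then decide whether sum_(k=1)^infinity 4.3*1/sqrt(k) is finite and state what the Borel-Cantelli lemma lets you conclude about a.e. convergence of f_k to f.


Step 1: List the terms 4.3*1/sqrt(k) for k = 1 to 11:
  k=1: 4.3
  k=2: 3.040559
  k=3: 2.482606
  k=4: 2.15
  k=5: 1.923018
  k=6: 1.755468
  k=7: 1.625247
  k=8: 1.52028
  k=9: 1.433333
  k=10: 1.359779
  k=11: 1.296499
Step 2: Partial sum = 4.3 + 3.040559 + 2.482606 + 2.15 + 1.923018 + 1.755468 + 1.625247 + 1.52028 + 1.433333 + 1.359779 + 1.296499
     = 22.88679
Step 3: The full series sum_(k>=1) 4.3*1/sqrt(k) diverges (p-series with p = 1/2 <= 1; a nonzero constant multiple of a divergent series diverges).
Step 4: The (first) Borel-Cantelli lemma requires a summable sequence of measures, so it does not apply here;
        from this bound alone no conclusion about a.e. convergence can be drawn (convergence in measure still
        gives an a.e.-convergent subsequence, but not a.e. convergence of the whole sequence).
Conclusion: series diverges; Borel-Cantelli is inconclusive about a.e. convergence of f_k.


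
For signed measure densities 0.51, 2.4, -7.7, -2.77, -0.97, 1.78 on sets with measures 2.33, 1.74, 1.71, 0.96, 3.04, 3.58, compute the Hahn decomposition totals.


Step 1: Compute signed measure on each set:
  Set 1: 0.51 * 2.33 = 1.1883
  Set 2: 2.4 * 1.74 = 4.176
  Set 3: -7.7 * 1.71 = -13.167
  Set 4: -2.77 * 0.96 = -2.6592
  Set 5: -0.97 * 3.04 = -2.9488
  Set 6: 1.78 * 3.58 = 6.3724
Step 2: Total signed measure = (1.1883) + (4.176) + (-13.167) + (-2.6592) + (-2.9488) + (6.3724)
     = -7.0383
Step 3: Positive part mu+(X) = sum of positive contributions = 11.7367
Step 4: Negative part mu-(X) = |sum of negative contributions| = 18.775


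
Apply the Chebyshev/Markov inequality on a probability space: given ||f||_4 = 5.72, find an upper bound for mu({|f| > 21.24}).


Chebyshev/Markov inequality: mu(|f| > eps) <= (||f||_p / eps)^p
Step 1: ||f||_4 / eps = 5.72 / 21.24 = 0.269303
Step 2: Raise to power p = 4:
  (0.269303)^4 = 0.00526
Step 3: Therefore mu(|f| > 21.24) <= 0.00526


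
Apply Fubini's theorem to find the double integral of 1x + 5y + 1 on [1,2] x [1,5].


By Fubini, integrate in x first, then y.
Step 1: Fix y, integrate over x in [1,2]:
  integral(1x + 5y + 1, x=1..2)
  = 1*(2^2 - 1^2)/2 + (5y + 1)*(2 - 1)
  = 1.5 + (5y + 1)*1
  = 1.5 + 5y + 1
  = 2.5 + 5y
Step 2: Integrate over y in [1,5]:
  integral(2.5 + 5y, y=1..5)
  = 2.5*4 + 5*(5^2 - 1^2)/2
  = 10 + 60
  = 70


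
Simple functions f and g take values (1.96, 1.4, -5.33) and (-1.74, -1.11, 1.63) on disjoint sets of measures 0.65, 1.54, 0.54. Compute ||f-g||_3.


Step 1: Compute differences f_i - g_i:
  1.96 - -1.74 = 3.7
  1.4 - -1.11 = 2.51
  -5.33 - 1.63 = -6.96
Step 2: Compute |diff|^3 * measure for each set:
  |3.7|^3 * 0.65 = 50.653 * 0.65 = 32.92445
  |2.51|^3 * 1.54 = 15.813251 * 1.54 = 24.352407
  |-6.96|^3 * 0.54 = 337.153536 * 0.54 = 182.062909
Step 3: Sum = 239.339766
Step 4: ||f-g||_3 = (239.339766)^(1/3) = 6.208761


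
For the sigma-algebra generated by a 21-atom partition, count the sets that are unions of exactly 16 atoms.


Each element of F is a union of some subset of the 21 atoms.
Elements that are unions of exactly 16 atoms correspond to 16-element subsets of the 21 atoms.
Count = C(21, 16) = 21! / (16! * 5!) = 20349.


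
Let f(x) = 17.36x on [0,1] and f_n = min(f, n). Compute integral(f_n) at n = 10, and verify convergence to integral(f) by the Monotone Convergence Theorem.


f(x) = 17.36x on [0,1]; f_n(x) = min(17.36x, n). At n = 10:
Step 1: f(x) reaches 10 at x = 10/17.36 = 0.576037
Step 2: integral(f_10) = integral(17.36x, 0, 0.576037) + integral(10, 0.576037, 1)
       = 17.36*0.576037^2/2 + 10*(1 - 0.576037)
       = 2.880184 + 4.239631
       = 7.119816
Step 3: As n -> infinity, f_n increases to f, so by MCT integral(f_n) -> integral(f) = 17.36/2 = 8.68.
Convergence: integral(f_10) = 7.119816 -> 8.68 as n -> infinity


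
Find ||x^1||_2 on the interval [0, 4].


Step 1: ||f||_2 = (integral_0^4 |x^1|^2 dx)^(1/2)
     = (integral_0^4 x^2 dx)^(1/2)
Step 2: integral_0^4 x^2 dx = [x^3/(3)] from 0 to 4 = 4^3/3
     = 64/3 = 21.333333
Step 3: ||f||_2 = (21.333333)^(1/2) = 4.618802


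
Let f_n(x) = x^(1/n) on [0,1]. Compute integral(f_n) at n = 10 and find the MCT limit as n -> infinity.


At n = 10: f_10(x) = x^(1/10).
Step 1: integral(x^(1/10), 0, 1) = [x^(1/10+1) / (1/10+1)] from 0 to 1
     = 1 / (1/10 + 1) = 1 / ((10+1)/10) = 10/(10+1)
     = 10/11 = 0.909091
Step 2: As n -> infinity, f_n(x) = x^(1/n) -> 1 for x in (0,1], and f_n is increasing in n.
By MCT, lim_n integral(f_n) = integral(lim_n f_n) = integral(1, 0, 1) = 1.
Step 3: Verify convergence: 10/11 = 0.909091 -> 1


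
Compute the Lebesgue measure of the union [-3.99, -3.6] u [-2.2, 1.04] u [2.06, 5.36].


For pairwise disjoint intervals, m(union) = sum of lengths.
= (-3.6 - -3.99) + (1.04 - -2.2) + (5.36 - 2.06)
= 0.39 + 3.24 + 3.3
= 6.93


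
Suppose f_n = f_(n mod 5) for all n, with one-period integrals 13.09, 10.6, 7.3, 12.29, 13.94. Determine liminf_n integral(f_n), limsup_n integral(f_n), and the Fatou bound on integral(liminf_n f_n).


The sequence (integral(f_n)) is periodic with period 5, repeating the values 13.09, 10.6, 7.3, 12.29, 13.94 indefinitely.
Step 1: For a periodic sequence, every tail (a_m, a_(m+1), ...) contains all 5 period values infinitely often.
Step 2: Hence inf of every tail = min of the period values = min(13.09, 10.6, 7.3, 12.29, 13.94) = 7.3.
        liminf_n integral(f_n) = sup over m of (inf of tail from m) = 7.3.
Step 3: Similarly sup of every tail = max of the period values = 13.94.
        limsup_n integral(f_n) = 13.94.
Step 4: Fatou's lemma: integral(liminf_n f_n) <= liminf_n integral(f_n) = 7.3.
        So the integral of the pointwise liminf is at most 7.3.
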